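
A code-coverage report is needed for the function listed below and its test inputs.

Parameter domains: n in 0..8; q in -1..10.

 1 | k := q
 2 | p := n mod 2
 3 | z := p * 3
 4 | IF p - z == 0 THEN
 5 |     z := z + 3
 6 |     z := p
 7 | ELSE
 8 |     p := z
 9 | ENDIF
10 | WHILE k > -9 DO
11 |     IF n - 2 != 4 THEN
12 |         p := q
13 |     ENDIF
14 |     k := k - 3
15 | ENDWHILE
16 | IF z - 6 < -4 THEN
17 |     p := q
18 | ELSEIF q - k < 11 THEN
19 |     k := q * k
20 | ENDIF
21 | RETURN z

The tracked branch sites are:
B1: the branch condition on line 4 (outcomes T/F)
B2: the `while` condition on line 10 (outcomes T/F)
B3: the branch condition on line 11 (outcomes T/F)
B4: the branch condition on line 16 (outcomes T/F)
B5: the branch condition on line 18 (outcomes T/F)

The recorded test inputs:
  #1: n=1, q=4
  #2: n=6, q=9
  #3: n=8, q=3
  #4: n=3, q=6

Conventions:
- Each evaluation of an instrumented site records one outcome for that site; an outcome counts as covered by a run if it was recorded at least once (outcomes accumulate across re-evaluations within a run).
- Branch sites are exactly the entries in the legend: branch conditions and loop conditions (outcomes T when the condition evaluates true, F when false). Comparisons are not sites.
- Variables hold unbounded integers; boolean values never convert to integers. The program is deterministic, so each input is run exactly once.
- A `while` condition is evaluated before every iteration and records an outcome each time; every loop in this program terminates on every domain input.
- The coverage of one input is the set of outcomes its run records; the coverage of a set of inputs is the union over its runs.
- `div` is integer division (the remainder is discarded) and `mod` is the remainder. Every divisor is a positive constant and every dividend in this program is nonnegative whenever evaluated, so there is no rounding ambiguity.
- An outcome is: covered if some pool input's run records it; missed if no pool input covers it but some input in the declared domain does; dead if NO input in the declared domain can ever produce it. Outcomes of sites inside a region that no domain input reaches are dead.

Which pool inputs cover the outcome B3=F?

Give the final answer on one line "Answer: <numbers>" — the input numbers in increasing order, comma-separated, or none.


input #1 (n=1, q=4): never hits B3=F
input #2 (n=6, q=9): hits B3=F
input #3 (n=8, q=3): never hits B3=F
input #4 (n=3, q=6): never hits B3=F
Answer: 2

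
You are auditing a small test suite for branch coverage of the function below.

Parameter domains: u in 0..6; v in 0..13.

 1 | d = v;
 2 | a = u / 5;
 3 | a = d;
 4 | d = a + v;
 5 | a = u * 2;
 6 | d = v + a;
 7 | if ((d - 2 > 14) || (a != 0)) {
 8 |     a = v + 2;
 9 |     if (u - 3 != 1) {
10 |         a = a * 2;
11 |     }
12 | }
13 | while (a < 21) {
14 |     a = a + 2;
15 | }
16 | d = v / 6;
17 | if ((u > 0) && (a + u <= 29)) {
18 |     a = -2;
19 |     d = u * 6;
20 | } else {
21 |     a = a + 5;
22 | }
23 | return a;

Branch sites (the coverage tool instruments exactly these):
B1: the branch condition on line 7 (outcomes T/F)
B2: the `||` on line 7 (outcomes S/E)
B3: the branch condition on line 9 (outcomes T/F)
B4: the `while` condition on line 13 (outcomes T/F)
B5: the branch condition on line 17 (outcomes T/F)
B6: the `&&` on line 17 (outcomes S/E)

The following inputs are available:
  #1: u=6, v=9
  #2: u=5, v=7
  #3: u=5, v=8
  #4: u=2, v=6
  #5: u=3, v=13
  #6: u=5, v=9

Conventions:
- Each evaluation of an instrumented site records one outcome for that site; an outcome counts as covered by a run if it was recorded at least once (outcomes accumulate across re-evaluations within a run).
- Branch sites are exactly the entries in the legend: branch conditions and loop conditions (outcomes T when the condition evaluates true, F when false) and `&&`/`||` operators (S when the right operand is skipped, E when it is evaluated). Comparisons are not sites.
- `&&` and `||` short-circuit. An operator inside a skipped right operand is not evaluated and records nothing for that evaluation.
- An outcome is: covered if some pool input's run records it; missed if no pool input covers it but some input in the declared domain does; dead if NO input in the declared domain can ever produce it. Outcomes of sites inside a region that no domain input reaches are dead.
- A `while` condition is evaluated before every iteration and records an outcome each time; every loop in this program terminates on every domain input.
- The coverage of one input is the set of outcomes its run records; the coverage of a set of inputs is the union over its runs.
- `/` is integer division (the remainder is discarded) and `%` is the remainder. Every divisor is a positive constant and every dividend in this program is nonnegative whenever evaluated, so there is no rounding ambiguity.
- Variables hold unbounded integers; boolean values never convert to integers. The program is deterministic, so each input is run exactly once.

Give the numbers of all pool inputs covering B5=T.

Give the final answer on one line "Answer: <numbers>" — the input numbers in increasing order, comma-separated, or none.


input #1 (u=6, v=9): covers B5=T
input #2 (u=5, v=7): covers B5=T
input #3 (u=5, v=8): covers B5=T
input #4 (u=2, v=6): covers B5=T
input #5 (u=3, v=13): misses B5=T
input #6 (u=5, v=9): covers B5=T
Answer: 1, 2, 3, 4, 6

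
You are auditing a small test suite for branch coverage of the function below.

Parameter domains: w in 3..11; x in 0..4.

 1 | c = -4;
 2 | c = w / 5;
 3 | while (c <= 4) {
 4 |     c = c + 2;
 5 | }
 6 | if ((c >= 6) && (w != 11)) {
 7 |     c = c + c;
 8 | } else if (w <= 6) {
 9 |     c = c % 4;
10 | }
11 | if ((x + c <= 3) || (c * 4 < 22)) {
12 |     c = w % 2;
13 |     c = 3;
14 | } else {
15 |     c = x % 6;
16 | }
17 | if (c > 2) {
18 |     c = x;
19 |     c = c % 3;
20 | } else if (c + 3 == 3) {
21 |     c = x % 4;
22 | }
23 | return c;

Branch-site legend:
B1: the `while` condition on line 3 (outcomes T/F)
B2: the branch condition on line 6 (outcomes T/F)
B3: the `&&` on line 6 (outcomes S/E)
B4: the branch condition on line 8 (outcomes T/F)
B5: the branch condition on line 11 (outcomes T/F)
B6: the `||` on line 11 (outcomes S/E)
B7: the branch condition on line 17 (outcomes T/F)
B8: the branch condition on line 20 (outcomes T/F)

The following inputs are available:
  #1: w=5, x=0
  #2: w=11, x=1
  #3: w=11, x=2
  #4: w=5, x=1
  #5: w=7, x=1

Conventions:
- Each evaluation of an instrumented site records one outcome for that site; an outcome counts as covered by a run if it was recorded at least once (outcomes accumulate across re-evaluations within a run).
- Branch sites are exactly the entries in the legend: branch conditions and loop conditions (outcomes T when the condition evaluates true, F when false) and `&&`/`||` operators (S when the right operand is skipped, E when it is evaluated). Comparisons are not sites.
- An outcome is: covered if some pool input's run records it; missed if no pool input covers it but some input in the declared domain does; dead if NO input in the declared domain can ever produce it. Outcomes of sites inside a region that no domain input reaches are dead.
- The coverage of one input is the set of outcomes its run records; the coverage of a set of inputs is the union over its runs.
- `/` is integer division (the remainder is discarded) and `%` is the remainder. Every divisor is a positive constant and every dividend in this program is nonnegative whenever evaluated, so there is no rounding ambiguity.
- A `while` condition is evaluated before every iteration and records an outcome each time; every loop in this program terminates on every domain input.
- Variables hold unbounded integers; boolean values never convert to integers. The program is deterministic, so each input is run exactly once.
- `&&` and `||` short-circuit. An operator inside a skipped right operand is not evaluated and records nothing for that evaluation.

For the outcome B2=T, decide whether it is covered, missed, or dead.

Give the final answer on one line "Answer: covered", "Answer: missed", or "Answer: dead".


no pool input records B2=T
but domain input (w=3, x=0) does record it -> reachable, so missed
Answer: missed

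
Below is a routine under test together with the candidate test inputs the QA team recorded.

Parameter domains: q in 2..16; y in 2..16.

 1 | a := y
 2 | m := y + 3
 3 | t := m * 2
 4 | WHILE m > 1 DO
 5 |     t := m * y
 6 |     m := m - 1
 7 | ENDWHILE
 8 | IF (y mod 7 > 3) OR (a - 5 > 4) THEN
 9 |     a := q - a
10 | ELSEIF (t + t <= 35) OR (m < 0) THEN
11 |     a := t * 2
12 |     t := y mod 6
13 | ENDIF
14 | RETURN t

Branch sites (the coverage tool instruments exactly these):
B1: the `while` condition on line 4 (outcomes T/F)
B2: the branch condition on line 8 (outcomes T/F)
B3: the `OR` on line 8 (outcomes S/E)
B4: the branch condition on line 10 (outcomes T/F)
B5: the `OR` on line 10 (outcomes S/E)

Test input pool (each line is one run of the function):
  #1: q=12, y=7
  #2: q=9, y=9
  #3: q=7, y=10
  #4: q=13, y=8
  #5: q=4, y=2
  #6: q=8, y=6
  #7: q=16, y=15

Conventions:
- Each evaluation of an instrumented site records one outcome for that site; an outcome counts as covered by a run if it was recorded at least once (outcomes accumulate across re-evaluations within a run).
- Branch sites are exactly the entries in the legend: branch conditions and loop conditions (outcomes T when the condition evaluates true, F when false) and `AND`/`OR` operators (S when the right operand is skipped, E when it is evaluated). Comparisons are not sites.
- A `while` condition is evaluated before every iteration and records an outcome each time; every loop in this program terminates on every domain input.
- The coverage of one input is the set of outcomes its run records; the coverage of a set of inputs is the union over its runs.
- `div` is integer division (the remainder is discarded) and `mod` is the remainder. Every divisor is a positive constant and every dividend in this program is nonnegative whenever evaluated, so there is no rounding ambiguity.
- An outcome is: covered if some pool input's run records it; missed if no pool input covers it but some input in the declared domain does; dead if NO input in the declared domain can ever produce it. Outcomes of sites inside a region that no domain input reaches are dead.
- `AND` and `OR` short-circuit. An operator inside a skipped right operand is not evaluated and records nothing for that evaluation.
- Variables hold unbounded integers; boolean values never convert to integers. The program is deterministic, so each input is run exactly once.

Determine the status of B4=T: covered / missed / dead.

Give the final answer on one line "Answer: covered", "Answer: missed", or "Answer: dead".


B4=T is recorded by pool input(s) 1, 4, 5 -> covered
Answer: covered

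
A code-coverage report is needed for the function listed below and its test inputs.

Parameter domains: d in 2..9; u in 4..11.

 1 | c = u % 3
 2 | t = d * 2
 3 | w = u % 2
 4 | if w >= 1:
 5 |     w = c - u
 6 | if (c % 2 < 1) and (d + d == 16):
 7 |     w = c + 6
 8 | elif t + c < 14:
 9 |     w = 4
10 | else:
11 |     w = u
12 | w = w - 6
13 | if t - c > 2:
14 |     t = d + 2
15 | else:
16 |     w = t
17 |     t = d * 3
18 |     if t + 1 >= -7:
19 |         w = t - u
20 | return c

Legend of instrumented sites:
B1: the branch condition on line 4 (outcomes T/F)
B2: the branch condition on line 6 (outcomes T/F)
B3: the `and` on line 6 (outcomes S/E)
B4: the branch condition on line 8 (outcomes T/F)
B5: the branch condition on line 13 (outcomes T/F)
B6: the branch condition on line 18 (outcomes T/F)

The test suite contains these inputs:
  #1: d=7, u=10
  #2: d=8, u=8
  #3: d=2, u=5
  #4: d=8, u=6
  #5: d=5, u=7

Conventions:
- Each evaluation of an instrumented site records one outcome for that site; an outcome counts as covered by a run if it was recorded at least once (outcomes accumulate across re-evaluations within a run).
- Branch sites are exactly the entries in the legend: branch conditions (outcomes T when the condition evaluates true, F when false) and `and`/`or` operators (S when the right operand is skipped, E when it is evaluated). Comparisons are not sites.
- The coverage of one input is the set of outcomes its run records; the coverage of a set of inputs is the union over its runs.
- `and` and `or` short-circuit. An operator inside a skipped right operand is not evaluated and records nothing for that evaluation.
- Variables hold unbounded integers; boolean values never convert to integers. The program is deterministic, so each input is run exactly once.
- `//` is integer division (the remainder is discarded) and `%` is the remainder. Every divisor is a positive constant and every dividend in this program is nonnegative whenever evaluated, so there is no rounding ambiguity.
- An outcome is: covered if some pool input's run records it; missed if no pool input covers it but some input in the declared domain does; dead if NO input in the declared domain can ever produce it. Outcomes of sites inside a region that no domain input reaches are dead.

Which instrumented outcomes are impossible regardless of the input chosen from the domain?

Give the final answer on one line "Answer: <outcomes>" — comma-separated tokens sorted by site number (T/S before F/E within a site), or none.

running all 64 domain inputs and tallying outcomes:
  B6=F: unreachable across the whole domain -> dead
  reachable outcomes have witnesses, e.g. B1=T (e.g. d=2, u=5), B1=F (e.g. d=2, u=4), B2=T (e.g. d=8, u=5), B2=F (e.g. d=2, u=4)

Answer: B6=F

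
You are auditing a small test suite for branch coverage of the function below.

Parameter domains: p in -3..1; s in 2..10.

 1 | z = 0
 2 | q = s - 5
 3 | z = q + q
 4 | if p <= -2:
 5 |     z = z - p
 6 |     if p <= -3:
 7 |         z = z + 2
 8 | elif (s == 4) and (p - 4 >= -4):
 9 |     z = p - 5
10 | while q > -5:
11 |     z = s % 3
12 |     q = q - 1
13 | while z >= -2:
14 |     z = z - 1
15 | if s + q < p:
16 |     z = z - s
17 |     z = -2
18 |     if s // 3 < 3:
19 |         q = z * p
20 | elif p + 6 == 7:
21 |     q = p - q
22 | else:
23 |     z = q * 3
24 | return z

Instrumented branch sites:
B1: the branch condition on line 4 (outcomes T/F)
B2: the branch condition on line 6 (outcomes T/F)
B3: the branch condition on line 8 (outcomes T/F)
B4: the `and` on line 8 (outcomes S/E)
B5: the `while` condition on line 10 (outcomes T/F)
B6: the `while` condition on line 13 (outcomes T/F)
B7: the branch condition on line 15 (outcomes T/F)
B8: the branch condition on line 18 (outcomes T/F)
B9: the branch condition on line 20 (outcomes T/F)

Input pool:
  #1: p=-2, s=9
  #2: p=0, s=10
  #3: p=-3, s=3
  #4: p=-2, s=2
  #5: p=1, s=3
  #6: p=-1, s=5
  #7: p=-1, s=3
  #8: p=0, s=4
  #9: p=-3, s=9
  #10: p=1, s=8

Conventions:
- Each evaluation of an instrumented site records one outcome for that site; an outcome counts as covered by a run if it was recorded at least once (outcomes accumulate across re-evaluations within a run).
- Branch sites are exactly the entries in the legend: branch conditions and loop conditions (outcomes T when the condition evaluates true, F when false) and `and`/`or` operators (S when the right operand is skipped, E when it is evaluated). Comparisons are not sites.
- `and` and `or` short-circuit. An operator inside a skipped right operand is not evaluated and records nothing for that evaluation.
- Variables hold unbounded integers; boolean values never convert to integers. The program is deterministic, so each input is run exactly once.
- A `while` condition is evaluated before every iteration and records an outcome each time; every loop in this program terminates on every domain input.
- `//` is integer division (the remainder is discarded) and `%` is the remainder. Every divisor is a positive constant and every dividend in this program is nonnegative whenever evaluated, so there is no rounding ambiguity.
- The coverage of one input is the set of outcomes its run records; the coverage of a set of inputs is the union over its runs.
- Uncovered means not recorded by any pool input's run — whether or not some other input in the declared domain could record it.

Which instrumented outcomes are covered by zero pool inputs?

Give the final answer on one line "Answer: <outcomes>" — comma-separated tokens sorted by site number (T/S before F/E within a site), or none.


input #1 (p=-2, s=9): covers B1=T, B2=F, B5=T, B5=F, B6=T, B6=F, B7=F, B9=F
input #2 (p=0, s=10): covers B1=F, B3=F, B4=S, B5=T, B5=F, B6=T, B6=F, B7=F, B9=F
input #3 (p=-3, s=3): covers B1=T, B2=T, B5=T, B5=F, B6=T, B6=F, B7=F, B9=F
input #4 (p=-2, s=2): covers B1=T, B2=F, B5=T, B5=F, B6=T, B6=F, B7=T, B8=T
input #5 (p=1, s=3): covers B1=F, B3=F, B4=S, B5=T, B5=F, B6=T, B6=F, B7=T, B8=T
input #6 (p=-1, s=5): covers B1=F, B3=F, B4=S, B5=T, B5=F, B6=T, B6=F, B7=F, B9=F
input #7 (p=-1, s=3): covers B1=F, B3=F, B4=S, B5=T, B5=F, B6=T, B6=F, B7=T, B8=T
input #8 (p=0, s=4): covers B1=F, B3=T, B4=E, B5=T, B5=F, B6=T, B6=F, B7=T, B8=T
input #9 (p=-3, s=9): covers B1=T, B2=T, B5=T, B5=F, B6=T, B6=F, B7=F, B9=F
input #10 (p=1, s=8): covers B1=F, B3=F, B4=S, B5=T, B5=F, B6=T, B6=F, B7=F, B9=T
union over the pool: B1=T, B1=F, B2=T, B2=F, B3=T, B3=F, B4=S, B4=E, B5=T, B5=F, B6=T, B6=F, B7=T, B7=F, B8=T, B9=T, B9=F
uncovered (1 of 18): B8=F
Answer: B8=F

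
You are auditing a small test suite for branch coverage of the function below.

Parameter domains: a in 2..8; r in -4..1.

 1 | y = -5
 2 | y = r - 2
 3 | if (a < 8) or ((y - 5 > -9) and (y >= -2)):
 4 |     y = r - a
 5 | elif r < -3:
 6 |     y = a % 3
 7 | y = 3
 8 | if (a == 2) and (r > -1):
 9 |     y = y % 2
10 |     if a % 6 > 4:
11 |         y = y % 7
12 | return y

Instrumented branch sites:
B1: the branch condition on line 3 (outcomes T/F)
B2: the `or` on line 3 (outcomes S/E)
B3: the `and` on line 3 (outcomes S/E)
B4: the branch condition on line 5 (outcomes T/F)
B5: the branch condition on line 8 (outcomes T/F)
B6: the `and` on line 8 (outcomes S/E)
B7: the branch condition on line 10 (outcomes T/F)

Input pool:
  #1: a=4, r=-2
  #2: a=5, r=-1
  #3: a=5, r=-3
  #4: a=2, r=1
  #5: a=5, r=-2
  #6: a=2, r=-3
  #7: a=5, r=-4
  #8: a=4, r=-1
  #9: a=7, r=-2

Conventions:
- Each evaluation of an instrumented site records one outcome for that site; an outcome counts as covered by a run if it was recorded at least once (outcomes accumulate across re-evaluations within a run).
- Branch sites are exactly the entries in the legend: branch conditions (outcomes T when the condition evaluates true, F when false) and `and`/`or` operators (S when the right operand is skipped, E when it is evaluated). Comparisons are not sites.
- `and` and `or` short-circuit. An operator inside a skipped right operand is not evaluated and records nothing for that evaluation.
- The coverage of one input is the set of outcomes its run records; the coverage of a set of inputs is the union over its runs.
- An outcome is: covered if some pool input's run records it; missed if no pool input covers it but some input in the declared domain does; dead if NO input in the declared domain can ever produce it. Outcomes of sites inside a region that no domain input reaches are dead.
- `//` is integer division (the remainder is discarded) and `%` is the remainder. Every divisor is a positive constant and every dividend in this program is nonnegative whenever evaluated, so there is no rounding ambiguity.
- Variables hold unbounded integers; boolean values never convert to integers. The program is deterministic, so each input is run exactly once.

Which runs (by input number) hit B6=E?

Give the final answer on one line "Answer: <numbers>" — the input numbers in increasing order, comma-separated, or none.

input #1 (a=4, r=-2): does not produce B6=E
input #2 (a=5, r=-1): does not produce B6=E
input #3 (a=5, r=-3): does not produce B6=E
input #4 (a=2, r=1): produces B6=E
input #5 (a=5, r=-2): does not produce B6=E
input #6 (a=2, r=-3): produces B6=E
input #7 (a=5, r=-4): does not produce B6=E
input #8 (a=4, r=-1): does not produce B6=E
input #9 (a=7, r=-2): does not produce B6=E

Answer: 4, 6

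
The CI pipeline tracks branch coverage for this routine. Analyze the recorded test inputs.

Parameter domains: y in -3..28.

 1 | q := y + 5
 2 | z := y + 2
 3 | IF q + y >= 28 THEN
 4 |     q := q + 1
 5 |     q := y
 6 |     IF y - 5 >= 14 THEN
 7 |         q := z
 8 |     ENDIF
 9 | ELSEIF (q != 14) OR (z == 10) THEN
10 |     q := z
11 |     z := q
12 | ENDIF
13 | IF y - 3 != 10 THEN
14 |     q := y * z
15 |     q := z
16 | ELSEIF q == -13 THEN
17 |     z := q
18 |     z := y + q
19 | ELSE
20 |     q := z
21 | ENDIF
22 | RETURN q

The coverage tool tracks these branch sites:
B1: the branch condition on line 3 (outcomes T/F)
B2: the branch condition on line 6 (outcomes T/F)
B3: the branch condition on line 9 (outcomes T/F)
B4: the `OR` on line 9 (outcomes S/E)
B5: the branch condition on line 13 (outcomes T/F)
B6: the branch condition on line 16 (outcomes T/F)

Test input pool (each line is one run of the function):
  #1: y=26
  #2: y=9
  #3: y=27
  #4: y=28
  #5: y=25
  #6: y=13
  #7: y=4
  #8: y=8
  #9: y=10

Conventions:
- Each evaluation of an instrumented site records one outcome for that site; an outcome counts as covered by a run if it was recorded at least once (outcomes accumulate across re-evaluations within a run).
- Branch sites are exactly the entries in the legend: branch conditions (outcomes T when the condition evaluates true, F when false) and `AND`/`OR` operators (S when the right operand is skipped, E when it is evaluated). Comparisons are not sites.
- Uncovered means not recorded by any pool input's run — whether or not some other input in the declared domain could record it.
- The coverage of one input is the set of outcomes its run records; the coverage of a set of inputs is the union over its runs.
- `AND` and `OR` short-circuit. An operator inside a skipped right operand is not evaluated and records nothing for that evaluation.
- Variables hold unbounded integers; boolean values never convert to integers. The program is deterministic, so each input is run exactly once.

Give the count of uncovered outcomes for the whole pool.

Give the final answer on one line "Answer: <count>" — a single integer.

#1 (y=26) -> B1->T, B2->T, B5->T; covered: B1=T, B2=T, B5=T
#2 (y=9) -> B1->F, B4->E, B3->F, B5->T; covered: B1=F, B3=F, B4=E, B5=T
#3 (y=27) -> B1->T, B2->T, B5->T; covered: B1=T, B2=T, B5=T
#4 (y=28) -> B1->T, B2->T, B5->T; covered: B1=T, B2=T, B5=T
#5 (y=25) -> B1->T, B2->T, B5->T; covered: B1=T, B2=T, B5=T
#6 (y=13) -> B1->T, B2->F, B5->F, B6->F; covered: B1=T, B2=F, B5=F, B6=F
#7 (y=4) -> B1->F, B4->S, B3->T, B5->T; covered: B1=F, B3=T, B4=S, B5=T
#8 (y=8) -> B1->F, B4->S, B3->T, B5->T; covered: B1=F, B3=T, B4=S, B5=T
#9 (y=10) -> B1->F, B4->S, B3->T, B5->T; covered: B1=F, B3=T, B4=S, B5=T
union over the pool: B1=T, B1=F, B2=T, B2=F, B3=T, B3=F, B4=S, B4=E, B5=T, B5=F, B6=F
uncovered (1 of 12): B6=T

Answer: 1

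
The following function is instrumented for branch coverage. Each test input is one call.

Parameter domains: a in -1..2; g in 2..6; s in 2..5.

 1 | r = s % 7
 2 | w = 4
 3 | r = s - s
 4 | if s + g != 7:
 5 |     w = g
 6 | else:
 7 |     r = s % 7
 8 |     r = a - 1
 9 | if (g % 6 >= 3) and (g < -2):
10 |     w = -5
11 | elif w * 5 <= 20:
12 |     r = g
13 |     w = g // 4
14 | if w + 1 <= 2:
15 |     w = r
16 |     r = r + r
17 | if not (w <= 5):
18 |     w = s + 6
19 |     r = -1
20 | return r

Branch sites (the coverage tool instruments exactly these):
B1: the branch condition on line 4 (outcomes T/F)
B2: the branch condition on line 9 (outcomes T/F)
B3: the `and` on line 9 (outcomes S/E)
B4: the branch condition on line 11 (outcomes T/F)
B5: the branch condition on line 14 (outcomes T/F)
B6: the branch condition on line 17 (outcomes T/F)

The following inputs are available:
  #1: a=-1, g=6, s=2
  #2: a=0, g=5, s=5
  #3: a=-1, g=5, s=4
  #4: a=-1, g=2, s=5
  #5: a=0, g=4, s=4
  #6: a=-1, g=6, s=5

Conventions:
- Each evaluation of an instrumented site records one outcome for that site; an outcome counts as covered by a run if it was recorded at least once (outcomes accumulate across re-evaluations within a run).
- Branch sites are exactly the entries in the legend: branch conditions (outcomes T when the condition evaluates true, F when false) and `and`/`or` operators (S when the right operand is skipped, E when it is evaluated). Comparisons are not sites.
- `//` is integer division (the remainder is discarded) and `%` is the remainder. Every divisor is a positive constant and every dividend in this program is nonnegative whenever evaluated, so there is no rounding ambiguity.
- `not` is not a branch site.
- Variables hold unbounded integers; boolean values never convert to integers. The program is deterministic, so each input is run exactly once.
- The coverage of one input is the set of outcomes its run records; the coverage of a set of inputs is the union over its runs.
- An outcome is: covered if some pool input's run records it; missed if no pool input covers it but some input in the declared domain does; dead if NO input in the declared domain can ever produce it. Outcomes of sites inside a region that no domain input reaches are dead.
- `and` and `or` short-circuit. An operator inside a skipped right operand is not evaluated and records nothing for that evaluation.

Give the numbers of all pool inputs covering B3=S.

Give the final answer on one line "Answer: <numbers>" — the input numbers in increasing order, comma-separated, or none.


input #1 (a=-1, g=6, s=2): records B3=S
input #2 (a=0, g=5, s=5): does not record B3=S
input #3 (a=-1, g=5, s=4): does not record B3=S
input #4 (a=-1, g=2, s=5): records B3=S
input #5 (a=0, g=4, s=4): does not record B3=S
input #6 (a=-1, g=6, s=5): records B3=S
Answer: 1, 4, 6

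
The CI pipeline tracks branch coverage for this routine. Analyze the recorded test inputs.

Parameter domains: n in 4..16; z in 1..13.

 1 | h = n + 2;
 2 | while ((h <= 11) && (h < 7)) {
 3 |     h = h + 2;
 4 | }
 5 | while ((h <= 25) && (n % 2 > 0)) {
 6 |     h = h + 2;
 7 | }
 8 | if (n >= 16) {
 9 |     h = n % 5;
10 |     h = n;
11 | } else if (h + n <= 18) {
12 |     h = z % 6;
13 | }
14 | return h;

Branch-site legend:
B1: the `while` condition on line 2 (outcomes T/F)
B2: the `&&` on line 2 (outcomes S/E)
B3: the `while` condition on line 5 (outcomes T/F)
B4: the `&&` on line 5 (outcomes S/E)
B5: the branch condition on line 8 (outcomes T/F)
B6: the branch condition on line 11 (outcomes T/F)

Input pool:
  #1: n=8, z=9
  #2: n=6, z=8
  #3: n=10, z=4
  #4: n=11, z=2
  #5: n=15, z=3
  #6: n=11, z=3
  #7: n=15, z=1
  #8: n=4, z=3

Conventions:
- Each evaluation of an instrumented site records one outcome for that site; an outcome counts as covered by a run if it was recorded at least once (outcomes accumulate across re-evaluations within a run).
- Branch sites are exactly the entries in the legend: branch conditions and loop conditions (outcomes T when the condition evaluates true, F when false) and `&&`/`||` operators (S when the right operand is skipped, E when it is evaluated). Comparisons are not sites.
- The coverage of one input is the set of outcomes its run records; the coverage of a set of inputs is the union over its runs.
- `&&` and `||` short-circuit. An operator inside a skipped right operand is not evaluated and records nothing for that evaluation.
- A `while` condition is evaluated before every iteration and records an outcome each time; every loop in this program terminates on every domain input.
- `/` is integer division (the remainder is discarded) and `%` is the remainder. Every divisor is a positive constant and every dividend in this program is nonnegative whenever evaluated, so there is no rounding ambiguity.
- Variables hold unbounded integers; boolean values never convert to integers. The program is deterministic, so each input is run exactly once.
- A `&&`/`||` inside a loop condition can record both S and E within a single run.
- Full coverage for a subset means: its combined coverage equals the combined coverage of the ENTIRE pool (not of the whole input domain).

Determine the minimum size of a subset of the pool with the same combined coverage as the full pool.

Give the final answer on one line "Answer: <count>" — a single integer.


input #1, n=8, z=9: events B2->E, B1->F, B4->E, B3->F, B5->F, B6->T; outcomes B1=F, B2=E, B3=F, B4=E, B5=F, B6=T
input #2, n=6, z=8: events B2->E, B1->F, B4->E, B3->F, B5->F, B6->T; outcomes B1=F, B2=E, B3=F, B4=E, B5=F, B6=T
input #3, n=10, z=4: events B2->S, B1->F, B4->E, B3->F, B5->F, B6->F; outcomes B1=F, B2=S, B3=F, B4=E, B5=F, B6=F
input #4, n=11, z=2: events B2->S, B1->F, B4->E, B3->T, B4->E, B3->T, B4->E, B3->T, B4->E, B3->T, B4->E, B3->T, B4->E, B3->T, ...; outcomes B1=F, B2=S, B3=T, B3=F, B4=S, B4=E, B5=F, B6=F
input #5, n=15, z=3: events B2->S, B1->F, B4->E, B3->T, B4->E, B3->T, B4->E, B3->T, B4->E, B3->T, B4->E, B3->T, B4->S, B3->F, ...; outcomes B1=F, B2=S, B3=T, B3=F, B4=S, B4=E, B5=F, B6=F
input #6, n=11, z=3: events B2->S, B1->F, B4->E, B3->T, B4->E, B3->T, B4->E, B3->T, B4->E, B3->T, B4->E, B3->T, B4->E, B3->T, ...; outcomes B1=F, B2=S, B3=T, B3=F, B4=S, B4=E, B5=F, B6=F
input #7, n=15, z=1: events B2->S, B1->F, B4->E, B3->T, B4->E, B3->T, B4->E, B3->T, B4->E, B3->T, B4->E, B3->T, B4->S, B3->F, ...; outcomes B1=F, B2=S, B3=T, B3=F, B4=S, B4=E, B5=F, B6=F
input #8, n=4, z=3: events B2->E, B1->T, B2->E, B1->F, B4->E, B3->F, B5->F, B6->T; outcomes B1=T, B1=F, B2=E, B3=F, B4=E, B5=F, B6=T
together the pool reaches 11 outcomes: B1=T, B1=F, B2=S, B2=E, B3=T, B3=F, B4=S, B4=E, B5=F, B6=T, B6=F
size 1 is not enough: best union over all size-1 subsets is 8/11
size 2: inputs {4, 8} cover all 11 outcomes, and no lexicographically smaller subset of this size does
Answer: 2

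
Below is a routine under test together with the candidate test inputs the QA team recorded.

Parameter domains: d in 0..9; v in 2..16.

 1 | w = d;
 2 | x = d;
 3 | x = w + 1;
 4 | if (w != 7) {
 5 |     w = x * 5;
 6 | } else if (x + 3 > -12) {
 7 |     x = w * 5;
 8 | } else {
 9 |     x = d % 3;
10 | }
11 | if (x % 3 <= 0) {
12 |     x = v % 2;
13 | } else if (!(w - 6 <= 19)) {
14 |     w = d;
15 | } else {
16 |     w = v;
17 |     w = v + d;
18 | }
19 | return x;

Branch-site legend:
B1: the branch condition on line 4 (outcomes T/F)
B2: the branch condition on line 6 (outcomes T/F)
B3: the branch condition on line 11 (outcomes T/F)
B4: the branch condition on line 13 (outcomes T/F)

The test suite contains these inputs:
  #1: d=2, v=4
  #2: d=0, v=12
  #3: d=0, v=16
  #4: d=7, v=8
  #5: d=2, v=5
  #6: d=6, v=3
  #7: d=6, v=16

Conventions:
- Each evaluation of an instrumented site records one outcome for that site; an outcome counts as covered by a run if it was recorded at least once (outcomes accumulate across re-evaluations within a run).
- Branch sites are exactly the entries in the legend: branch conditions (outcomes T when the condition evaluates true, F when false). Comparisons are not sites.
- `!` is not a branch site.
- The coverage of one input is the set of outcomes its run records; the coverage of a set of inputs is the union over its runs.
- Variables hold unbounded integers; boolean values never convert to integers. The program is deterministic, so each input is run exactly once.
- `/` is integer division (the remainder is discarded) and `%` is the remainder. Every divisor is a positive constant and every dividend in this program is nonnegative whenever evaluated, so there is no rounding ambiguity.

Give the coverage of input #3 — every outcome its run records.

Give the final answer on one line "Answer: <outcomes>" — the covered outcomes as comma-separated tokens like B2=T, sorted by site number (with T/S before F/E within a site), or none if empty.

Simulating input #3 (d=0, v=16) step by step:
  B1->T, B3->F, B4->F
distinct outcomes covered: B1=T, B3=F, B4=F

Answer: B1=T, B3=F, B4=F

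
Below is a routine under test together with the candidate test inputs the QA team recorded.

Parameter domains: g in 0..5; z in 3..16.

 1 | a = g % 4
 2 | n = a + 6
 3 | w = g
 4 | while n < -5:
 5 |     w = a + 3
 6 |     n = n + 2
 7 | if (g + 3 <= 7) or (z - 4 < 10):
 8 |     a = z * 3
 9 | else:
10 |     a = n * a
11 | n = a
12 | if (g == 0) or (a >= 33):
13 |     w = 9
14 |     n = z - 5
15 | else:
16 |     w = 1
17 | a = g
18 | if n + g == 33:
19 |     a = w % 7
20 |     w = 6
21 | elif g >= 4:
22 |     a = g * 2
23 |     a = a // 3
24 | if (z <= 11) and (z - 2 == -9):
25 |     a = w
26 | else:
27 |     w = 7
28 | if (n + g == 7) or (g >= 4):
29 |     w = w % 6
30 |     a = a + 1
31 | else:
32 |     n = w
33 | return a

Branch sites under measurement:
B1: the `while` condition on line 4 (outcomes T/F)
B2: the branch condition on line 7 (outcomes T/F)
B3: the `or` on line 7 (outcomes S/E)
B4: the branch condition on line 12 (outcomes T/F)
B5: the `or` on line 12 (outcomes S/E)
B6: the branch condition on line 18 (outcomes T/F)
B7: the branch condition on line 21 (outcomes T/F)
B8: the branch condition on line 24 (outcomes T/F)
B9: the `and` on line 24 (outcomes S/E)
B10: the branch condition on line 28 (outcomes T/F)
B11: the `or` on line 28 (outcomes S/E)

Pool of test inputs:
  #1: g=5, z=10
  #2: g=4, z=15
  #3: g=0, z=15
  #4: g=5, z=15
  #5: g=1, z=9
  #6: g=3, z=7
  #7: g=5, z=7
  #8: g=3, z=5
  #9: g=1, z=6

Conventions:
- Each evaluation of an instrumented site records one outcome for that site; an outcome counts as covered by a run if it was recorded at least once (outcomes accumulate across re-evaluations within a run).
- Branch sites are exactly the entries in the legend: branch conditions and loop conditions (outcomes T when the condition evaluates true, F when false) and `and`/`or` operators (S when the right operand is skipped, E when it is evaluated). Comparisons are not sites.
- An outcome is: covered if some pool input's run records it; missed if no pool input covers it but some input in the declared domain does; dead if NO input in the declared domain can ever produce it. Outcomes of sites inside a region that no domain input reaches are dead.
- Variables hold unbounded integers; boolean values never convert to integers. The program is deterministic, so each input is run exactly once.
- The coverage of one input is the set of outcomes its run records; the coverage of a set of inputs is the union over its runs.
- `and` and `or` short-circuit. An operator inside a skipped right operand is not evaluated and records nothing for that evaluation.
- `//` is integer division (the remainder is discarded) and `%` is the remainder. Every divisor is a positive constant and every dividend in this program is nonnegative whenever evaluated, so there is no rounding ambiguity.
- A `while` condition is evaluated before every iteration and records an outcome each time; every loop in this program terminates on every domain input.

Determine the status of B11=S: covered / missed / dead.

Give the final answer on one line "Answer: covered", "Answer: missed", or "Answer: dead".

no pool input records B11=S
but domain input (g=0, z=12) does record it -> reachable, so missed

Answer: missed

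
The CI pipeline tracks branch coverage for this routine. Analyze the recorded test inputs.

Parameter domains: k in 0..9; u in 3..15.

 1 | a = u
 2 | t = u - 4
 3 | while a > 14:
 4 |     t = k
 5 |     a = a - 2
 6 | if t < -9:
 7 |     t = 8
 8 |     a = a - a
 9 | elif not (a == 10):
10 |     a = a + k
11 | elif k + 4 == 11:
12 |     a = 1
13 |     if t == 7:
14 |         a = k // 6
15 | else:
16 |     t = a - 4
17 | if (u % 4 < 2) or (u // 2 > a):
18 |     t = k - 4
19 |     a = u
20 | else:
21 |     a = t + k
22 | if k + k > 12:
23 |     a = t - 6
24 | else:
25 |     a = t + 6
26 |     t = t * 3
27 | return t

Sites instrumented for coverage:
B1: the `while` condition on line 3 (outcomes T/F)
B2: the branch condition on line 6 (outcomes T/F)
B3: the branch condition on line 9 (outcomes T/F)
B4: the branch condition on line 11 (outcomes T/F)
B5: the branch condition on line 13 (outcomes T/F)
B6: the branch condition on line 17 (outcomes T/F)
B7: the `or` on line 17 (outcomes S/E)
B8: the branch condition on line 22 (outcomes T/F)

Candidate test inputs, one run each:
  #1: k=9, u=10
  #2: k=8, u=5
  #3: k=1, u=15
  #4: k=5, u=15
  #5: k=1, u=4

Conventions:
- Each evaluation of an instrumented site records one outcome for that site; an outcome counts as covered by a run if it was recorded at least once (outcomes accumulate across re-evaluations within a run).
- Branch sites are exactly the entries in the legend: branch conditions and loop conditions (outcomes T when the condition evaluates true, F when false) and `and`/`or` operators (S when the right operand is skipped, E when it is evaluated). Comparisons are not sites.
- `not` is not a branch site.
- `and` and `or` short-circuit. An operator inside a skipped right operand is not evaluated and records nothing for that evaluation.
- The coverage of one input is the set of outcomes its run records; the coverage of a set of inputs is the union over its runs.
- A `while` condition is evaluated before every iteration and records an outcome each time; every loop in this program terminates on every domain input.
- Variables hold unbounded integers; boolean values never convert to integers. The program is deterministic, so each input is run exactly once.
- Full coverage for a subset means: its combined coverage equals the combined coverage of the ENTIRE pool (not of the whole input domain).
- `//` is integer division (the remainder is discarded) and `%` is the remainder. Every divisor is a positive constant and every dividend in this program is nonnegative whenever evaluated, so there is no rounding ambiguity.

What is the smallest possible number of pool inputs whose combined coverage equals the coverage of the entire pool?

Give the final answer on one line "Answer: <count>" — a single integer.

input #1, k=9, u=10: events B1->F, B2->F, B3->F, B4->F, B7->E, B6->F, B8->T; outcomes B1=F, B2=F, B3=F, B4=F, B6=F, B7=E, B8=T
input #2, k=8, u=5: events B1->F, B2->F, B3->T, B7->S, B6->T, B8->T; outcomes B1=F, B2=F, B3=T, B6=T, B7=S, B8=T
input #3, k=1, u=15: events B1->T, B1->F, B2->F, B3->T, B7->E, B6->F, B8->F; outcomes B1=T, B1=F, B2=F, B3=T, B6=F, B7=E, B8=F
input #4, k=5, u=15: events B1->T, B1->F, B2->F, B3->T, B7->E, B6->F, B8->F; outcomes B1=T, B1=F, B2=F, B3=T, B6=F, B7=E, B8=F
input #5, k=1, u=4: events B1->F, B2->F, B3->T, B7->S, B6->T, B8->F; outcomes B1=F, B2=F, B3=T, B6=T, B7=S, B8=F
the full pool covers 12 outcomes: B1=T, B1=F, B2=F, B3=T, B3=F, B4=F, B6=T, B6=F, B7=S, B7=E, B8=T, B8=F
no size-1 subset reaches all 12 outcomes (best union: 7/12)
no size-2 subset reaches all 12 outcomes (best union: 11/12)
inputs {1, 2, 3} (size 3) cover everything; no size-3 subset with a lexicographically smaller index list covers all 12

Answer: 3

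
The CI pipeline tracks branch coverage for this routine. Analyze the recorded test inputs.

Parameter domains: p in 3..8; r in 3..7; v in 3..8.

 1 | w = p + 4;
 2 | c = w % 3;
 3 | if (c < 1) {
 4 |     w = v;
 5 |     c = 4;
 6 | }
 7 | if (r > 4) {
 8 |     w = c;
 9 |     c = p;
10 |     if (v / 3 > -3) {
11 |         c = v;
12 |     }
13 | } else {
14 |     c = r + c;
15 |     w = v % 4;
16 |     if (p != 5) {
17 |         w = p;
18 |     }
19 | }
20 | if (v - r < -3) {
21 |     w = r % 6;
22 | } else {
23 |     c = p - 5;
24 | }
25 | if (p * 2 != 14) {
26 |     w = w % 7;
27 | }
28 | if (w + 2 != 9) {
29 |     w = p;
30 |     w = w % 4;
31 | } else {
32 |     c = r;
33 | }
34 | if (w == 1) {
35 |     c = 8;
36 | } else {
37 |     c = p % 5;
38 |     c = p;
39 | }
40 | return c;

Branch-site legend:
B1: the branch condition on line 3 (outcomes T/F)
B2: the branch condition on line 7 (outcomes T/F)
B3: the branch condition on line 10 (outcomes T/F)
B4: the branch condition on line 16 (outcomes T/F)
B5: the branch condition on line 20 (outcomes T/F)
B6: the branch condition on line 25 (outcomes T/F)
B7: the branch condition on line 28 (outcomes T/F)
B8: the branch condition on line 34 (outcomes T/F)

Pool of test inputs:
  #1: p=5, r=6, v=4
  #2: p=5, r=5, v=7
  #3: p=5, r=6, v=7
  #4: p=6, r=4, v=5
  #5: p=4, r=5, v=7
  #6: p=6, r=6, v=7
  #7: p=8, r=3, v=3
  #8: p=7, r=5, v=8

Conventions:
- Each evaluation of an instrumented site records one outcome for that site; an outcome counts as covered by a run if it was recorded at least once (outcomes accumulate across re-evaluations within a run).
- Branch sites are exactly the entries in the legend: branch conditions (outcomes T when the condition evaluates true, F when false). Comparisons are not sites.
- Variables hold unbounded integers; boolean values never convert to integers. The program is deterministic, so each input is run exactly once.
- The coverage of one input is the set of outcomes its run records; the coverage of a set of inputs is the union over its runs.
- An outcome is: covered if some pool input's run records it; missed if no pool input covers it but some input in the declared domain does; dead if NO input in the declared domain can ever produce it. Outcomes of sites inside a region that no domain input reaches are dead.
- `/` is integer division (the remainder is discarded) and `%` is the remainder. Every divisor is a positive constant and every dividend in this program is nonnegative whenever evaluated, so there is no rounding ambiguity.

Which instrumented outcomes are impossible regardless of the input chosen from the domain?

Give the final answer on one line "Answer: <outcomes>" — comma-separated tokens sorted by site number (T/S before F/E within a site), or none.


exhaustive pass over the 180-input domain:
  B3=F: unreachable across the whole domain -> dead
  reachable outcomes have witnesses, e.g. B1=T (e.g. p=5, r=3, v=3), B1=F (e.g. p=3, r=3, v=3), B2=T (e.g. p=3, r=5, v=3), B2=F (e.g. p=3, r=3, v=3)
Answer: B3=F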